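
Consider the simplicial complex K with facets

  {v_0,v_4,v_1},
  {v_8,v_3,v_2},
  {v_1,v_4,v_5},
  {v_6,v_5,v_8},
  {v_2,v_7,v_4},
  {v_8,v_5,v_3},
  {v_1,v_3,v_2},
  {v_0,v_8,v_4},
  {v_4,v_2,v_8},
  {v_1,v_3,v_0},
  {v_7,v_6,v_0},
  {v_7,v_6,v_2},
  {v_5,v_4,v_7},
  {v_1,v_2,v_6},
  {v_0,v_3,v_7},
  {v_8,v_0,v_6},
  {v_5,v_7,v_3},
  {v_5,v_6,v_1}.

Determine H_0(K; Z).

H_0 ≅ Z.

We work with the vertex ordering v_0 < v_1 < v_2 < v_3 < v_4 < v_5 < v_6 < v_7 < v_8. The simplices of K, each written with vertices in increasing order, are:

  0-simplices (9): [v_0], [v_1], [v_2], [v_3], [v_4], [v_5], [v_6], [v_7], [v_8]
  1-simplices (27): (27 of them)
  2-simplices (18): (18 of them)

Hence C_0 ≅ Z^9, C_1 ≅ Z^27, C_2 ≅ Z^18.

Boundary ∂_1: C_1 → C_0 sends each edge [p,q] (with p < q) to q − p. For instance
  ∂[v_0,v_4] = [v_4] − [v_0].
As a 9×27 matrix over Z this has rank 8, with invariant factors (1,1,1,1,1,1,1,1).

The boundary map ∂_2: C_2 → C_1 sends each 2-simplex [p,q,r] to [q,r] − [p,r] + [p,q]. For instance
  ∂[v_5,v_6,v_8] = [v_6,v_8] − [v_5,v_8] + [v_5,v_6],
  ∂[v_2,v_4,v_7] = [v_4,v_7] − [v_2,v_7] + [v_2,v_4].
The resulting 27×18 matrix has rank 17, and its Smith normal form has invariant factors (1,1,1,1,1,1,1,1,1,1,1,1,1,1,1,1,1).

Now H_k = ker ∂_k / im ∂_{k+1}, so:

  H_0: rank C_0 − rank ∂_1 = 9 − 8 = 1, and the invariant factors of ∂_1 are all 1, so H_0 = Z.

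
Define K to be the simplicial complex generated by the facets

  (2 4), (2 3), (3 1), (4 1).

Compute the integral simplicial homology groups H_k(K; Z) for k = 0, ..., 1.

Fix the vertex order 1 < 2 < 3 < 4 and write every simplex with vertices in increasing order. Then dim K = 1 and the simplices of K are:

  0-simplices (4): [1], [2], [3], [4]
  1-simplices (4): [1,3], [1,4], [2,3], [2,4]

giving chain groups C_0 ≅ Z^4, C_1 ≅ Z^4.

The boundary map ∂_1: C_1 → C_0 sends each edge [p,q] (with p < q) to q − p.
This gives a 4×4 integer matrix of rank 3; reducing to Smith normal form yields diagonal entries (1,1,1).

Computing H_k = (kernel of ∂_k) / (image of ∂_{k+1}):

  H_0: rank C_0 − rank ∂_1 = 4 − 3 = 1, and the invariant factors of ∂_1 are all 1, so H_0 = Z.
  H_1: rank ker ∂_1 − rank ∂_2 = (4 − 3) − 0 = 1, and there is no ∂_2, so H_1 = Z.

As a check, the Euler characteristic is 4 − 4 = 0, which agrees with 1 − 1 = 0.

H_0 = Z,  H_1 = Z.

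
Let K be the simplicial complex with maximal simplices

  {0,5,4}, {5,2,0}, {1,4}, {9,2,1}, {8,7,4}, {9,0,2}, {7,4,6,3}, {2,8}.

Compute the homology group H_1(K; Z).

K has 10 vertices, 19 edges, 9 triangles, 1 3-simplex.
rank ∂_1 = 9, rank ∂_2 = 8 ⇒ b_1 = 19 − 9 − 8 = 2; all invariant factors of ∂_2 are 1 so no torsion. So H_1 = Z^2.

H_1 ≅ Z^2.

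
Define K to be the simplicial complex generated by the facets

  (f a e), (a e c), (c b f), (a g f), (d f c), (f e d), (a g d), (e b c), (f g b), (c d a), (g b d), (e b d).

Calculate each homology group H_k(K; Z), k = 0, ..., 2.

Take the total order a < b < c < d < e < f < g on the vertex set. Then K (dimension 2) consists of the simplices:

  0-simplices (7): a, b, c, d, e, f, g
  1-simplices (18): ac, ad, ae, af, ag, bc, bd, be, bf, bg, cd, ce, cf, de, df, dg, ef, fg
  2-simplices (12): acd, ace, adg, aef, afg, bce, bcf, bde, bdg, bfg, cdf, def

so the chain groups are C_0 ≅ Z^7, C_1 ≅ Z^18, C_2 ≅ Z^12.

Boundary ∂_1: C_1 → C_0 sends each edge [p,q] (with p < q) to q − p. For instance
  ∂ce = e − c.
As a 7×18 matrix over Z this has rank 6, with invariant factors (1,1,1,1,1,1).

∂_2: C_2 → C_1 maps a triangle to the signed sum of its edges. For instance
  ∂ace = ce − ae + ac,
  ∂aef = ef − af + ae.
This gives a 18×12 integer matrix of rank 12; reducing to Smith normal form yields diagonal entries (1,1,1,1,1,1,1,1,1,1,1,2).

Now H_k = ker ∂_k / im ∂_{k+1}, so:

  H_0: rank C_0 − rank ∂_1 = 7 − 6 = 1, and the invariant factors of ∂_1 are all 1, so H_0 ≅ Z.
  H_1: rank ker ∂_1 − rank ∂_2 = (18 − 6) − 12 = 0, and ∂_2 has invariant factor 2 > 1, so H_1 ≅ Z/2.
  H_2: rank ker ∂_2 − rank ∂_3 = (12 − 12) − 0 = 0, and there is no ∂_3, so H_2 ≅ 0.

H_0 = Z,  H_1 = Z/2,  H_2 = 0.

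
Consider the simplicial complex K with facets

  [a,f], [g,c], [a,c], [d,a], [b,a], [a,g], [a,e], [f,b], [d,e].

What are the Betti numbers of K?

Fix the vertex order a < b < c < d < e < f < g and write every simplex with vertices in increasing order. Then dim K = 1 and the simplices of K are:

  0-simplices (7): a, b, c, d, e, f, g
  1-simplices (9): ab, ac, ad, ae, af, ag, bf, cg, de

Hence C_0 ≅ Z^7, C_1 ≅ Z^9.

∂_1: C_1 → C_0 maps an edge to its endpoints' difference, ∂[p,q] = q − p. For instance
  ∂ab = b − a.
As a 7×9 matrix over Z this has rank 6, with invariant factors (1,1,1,1,1,1).

Now H_k = ker ∂_k / im ∂_{k+1}, so:

  H_0: rank C_0 − rank ∂_1 = 7 − 6 = 1, and the invariant factors of ∂_1 are all 1, so H_0 ≅ Z.
  H_1: rank ker ∂_1 − rank ∂_2 = (9 − 6) − 0 = 3, and there is no ∂_2, so H_1 ≅ Z^3.

As a check, the Euler characteristic is 7 − 9 = -2, which agrees with 1 − 3 = -2.

Hence the Betti numbers are b_0 = 1, b_1 = 3.

b_0 = 1, b_1 = 3.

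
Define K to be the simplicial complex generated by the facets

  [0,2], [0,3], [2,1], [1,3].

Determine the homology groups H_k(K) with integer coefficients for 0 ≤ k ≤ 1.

We work with the vertex ordering 0 < 1 < 2 < 3. The simplices of K, each written with vertices in increasing order, are:

  0-simplices (4): [0], [1], [2], [3]
  1-simplices (4): [0,2], [0,3], [1,2], [1,3]

so the chain groups are C_0 ≅ Z^4, C_1 ≅ Z^4.

Boundary ∂_1: C_1 → C_0 sends each edge [p,q] (with p < q) to q − p.
This gives a 4×4 integer matrix of rank 3; reducing to Smith normal form yields diagonal entries (1,1,1).

Computing H_k = (kernel of ∂_k) / (image of ∂_{k+1}):

  H_0: rank C_0 − rank ∂_1 = 4 − 3 = 1, and the invariant factors of ∂_1 are all 1, so H_0 ≅ Z.
  H_1: rank ker ∂_1 − rank ∂_2 = (4 − 3) − 0 = 1, and there is no ∂_2, so H_1 ≅ Z.

(K is a triangulation of the circle S^1.)

H_0 = Z,  H_1 = Z.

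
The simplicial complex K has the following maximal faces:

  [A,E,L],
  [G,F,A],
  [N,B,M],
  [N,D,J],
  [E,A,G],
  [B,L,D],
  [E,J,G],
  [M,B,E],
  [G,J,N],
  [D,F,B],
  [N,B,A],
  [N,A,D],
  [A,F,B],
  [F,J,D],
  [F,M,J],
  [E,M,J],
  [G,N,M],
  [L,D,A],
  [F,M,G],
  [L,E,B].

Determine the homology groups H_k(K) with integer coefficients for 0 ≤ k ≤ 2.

Fix the vertex order A < B < D < E < F < G < J < L < M < N and write every simplex with vertices in increasing order. Then dim K = 2 and the simplices of K are:

  0-simplices (10): A, B, D, E, F, G, J, L, M, N
  1-simplices (30): AB, AD, AE, AF, AG, AL, AN, BD, BE, BF, BL, BM, BN, DF, DJ, DL, DN, EG, EJ, EL, EM, FG, FJ, FM, GJ, GM, GN, JM, JN, MN
  2-simplices (20): ABF, ABN, ADL, ADN, AEG, AEL, AFG, BDF, BDL, BEL, BEM, BMN, DFJ, DJN, EGJ, EJM, FGM, FJM, GJN, GMN

so the chain groups are C_0 ≅ Z^10, C_1 ≅ Z^30, C_2 ≅ Z^20.

The boundary map ∂_1: C_1 → C_0 is given by ∂[p,q] = [q] − [p].
This gives a 10×30 integer matrix of rank 9; reducing to Smith normal form yields diagonal entries (1,1,1,1,1,1,1,1,1).

Boundary ∂_2: C_2 → C_1 acts by ∂[p,q,r] = [q,r] − [p,r] + [p,q]. For instance
  ∂AEG = EG − AG + AE,
  ∂ADN = DN − AN + AD.
The resulting 30×20 matrix has rank 20, and its Smith normal form has invariant factors (1,1,1,1,1,1,1,1,1,1,1,1,1,1,1,1,1,1,1,2).

From H_k ≅ ker(∂_k) / im(∂_{k+1}) we obtain:

  H_0: rank C_0 − rank ∂_1 = 10 − 9 = 1, and the invariant factors of ∂_1 are all 1, so H_0 ≅ Z.
  H_1: rank ker ∂_1 − rank ∂_2 = (30 − 9) − 20 = 1, and ∂_2 has invariant factor 2 > 1, so H_1 ≅ Z ⊕ Z/2.
  H_2: rank ker ∂_2 − rank ∂_3 = (20 − 20) − 0 = 0, and there is no ∂_3, so H_2 ≅ 0.

(K is a triangulation of the Klein bottle.)

H_0 ≅ Z,  H_1 ≅ Z ⊕ Z/2,  H_2 = 0.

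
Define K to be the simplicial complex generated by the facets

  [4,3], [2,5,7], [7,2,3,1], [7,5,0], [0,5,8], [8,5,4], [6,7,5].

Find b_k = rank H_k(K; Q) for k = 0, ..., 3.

Fix the vertex order 0 < 1 < 2 < 3 < 4 < 5 < 6 < 7 < 8 and write every simplex with vertices in increasing order. Then dim K = 3 and the simplices of K are:

  0-simplices (9): [0], [1], [2], [3], [4], [5], [6], [7], [8]
  1-simplices (17): [0,5], [0,7], [0,8], [1,2], [1,3], [1,7], [2,3], [2,5], [2,7], [3,4], [3,7], [4,5], [4,8], [5,6], [5,7], [5,8], [6,7]
  2-simplices (9): [0,5,7], [0,5,8], [1,2,3], [1,2,7], [1,3,7], [2,3,7], [2,5,7], [4,5,8], [5,6,7]
  3-simplices (1): [1,2,3,7]

so the chain groups are C_0 ≅ Z^9, C_1 ≅ Z^17, C_2 ≅ Z^9, C_3 ≅ Z^1.

∂_1: C_1 → C_0 sends each edge [p,q] (with p < q) to q − p.
As a 9×17 matrix over Z this has rank 8, with invariant factors (1,1,1,1,1,1,1,1).

∂_2: C_2 → C_1 maps a triangle to the signed sum of its edges. For instance
  ∂[5,6,7] = [6,7] − [5,7] + [5,6],
  ∂[1,3,7] = [3,7] − [1,7] + [1,3].
This gives a 17×9 integer matrix of rank 8; reducing to Smith normal form yields diagonal entries (1,1,1,1,1,1,1,1).

The boundary map ∂_3: C_3 → C_2 sends each 3-simplex σ to the alternating sum Σ_i (−1)^i (σ with its i-th vertex removed). For instance
  ∂[1,2,3,7] = [2,3,7] − [1,3,7] + [1,2,7] − [1,2,3].
The 9×1 boundary matrix has rank 1 and Smith normal form diag(1).

Now H_k = ker ∂_k / im ∂_{k+1}, so:

  H_0: rank C_0 − rank ∂_1 = 9 − 8 = 1, and the invariant factors of ∂_1 are all 1, so H_0 ≅ Z.
  H_1: rank ker ∂_1 − rank ∂_2 = (17 − 8) − 8 = 1, and the invariant factors of ∂_2 are all 1, so H_1 ≅ Z.
  H_2: rank ker ∂_2 − rank ∂_3 = (9 − 8) − 1 = 0, and the invariant factors of ∂_3 are all 1, so H_2 ≅ 0.
  H_3: rank ker ∂_3 − rank ∂_4 = (1 − 1) − 0 = 0, and there is no ∂_4, so H_3 ≅ 0.

As a check, the Euler characteristic is 9 − 17 + 9 − 1 = 0, which agrees with 1 − 1 + 0 − 0 = 0.

Hence the Betti numbers are b_0 = 1, b_1 = 1, b_2 = 0, b_3 = 0.

b_0 = 1, b_1 = 1, b_2 = 0, b_3 = 0.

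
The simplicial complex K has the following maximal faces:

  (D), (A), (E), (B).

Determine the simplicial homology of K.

H_0 = Z^4.

Take the total order A < B < D < E on the vertex set. Then K (dimension 0) consists of the simplices:

  0-simplices (4): A, B, D, E

giving chain groups C_0 ≅ Z^4.

Now H_k = ker ∂_k / im ∂_{k+1}, so:

  H_0: rank C_0 − rank ∂_1 = 4 − 0 = 4, and there is no ∂_1, so H_0 ≅ Z^4.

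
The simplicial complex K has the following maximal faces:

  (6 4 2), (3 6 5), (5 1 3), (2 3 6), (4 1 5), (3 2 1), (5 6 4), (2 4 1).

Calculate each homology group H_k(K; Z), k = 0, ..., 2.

H_0 ≅ Z,  H_1 = 0,  H_2 ≅ Z.

Order the vertices as 1 < 2 < 3 < 4 < 5 < 6. Listing each simplex with vertices in this order, K has dimension 2 with simplices:

  0-simplices (6): [1], [2], [3], [4], [5], [6]
  1-simplices (12): [1,2], [1,3], [1,4], [1,5], [2,3], [2,4], [2,6], [3,5], [3,6], [4,5], [4,6], [5,6]
  2-simplices (8): [1,2,3], [1,2,4], [1,3,5], [1,4,5], [2,3,6], [2,4,6], [3,5,6], [4,5,6]

giving chain groups C_0 ≅ Z^6, C_1 ≅ Z^12, C_2 ≅ Z^8.

The boundary map ∂_1: C_1 → C_0 sends each edge [p,q] (with p < q) to q − p.
This gives a 6×12 integer matrix of rank 5; reducing to Smith normal form yields diagonal entries (1,1,1,1,1).

∂_2: C_2 → C_1 acts by ∂[p,q,r] = [q,r] − [p,r] + [p,q]. For instance
  ∂[1,2,4] = [2,4] − [1,4] + [1,2],
  ∂[2,3,6] = [3,6] − [2,6] + [2,3].
The resulting 12×8 matrix has rank 7, and its Smith normal form has invariant factors (1,1,1,1,1,1,1).

Now H_k = ker ∂_k / im ∂_{k+1}, so:

  H_0: rank C_0 − rank ∂_1 = 6 − 5 = 1, and the invariant factors of ∂_1 are all 1, so H_0 = Z.
  H_1: rank ker ∂_1 − rank ∂_2 = (12 − 5) − 7 = 0, and the invariant factors of ∂_2 are all 1, so H_1 = 0.
  H_2: rank ker ∂_2 − rank ∂_3 = (8 − 7) − 0 = 1, and there is no ∂_3, so H_2 = Z.

As a check, the Euler characteristic is 6 − 12 + 8 = 2, which agrees with 1 − 0 + 1 = 2.
(K is a triangulation of the 2-sphere S^2.)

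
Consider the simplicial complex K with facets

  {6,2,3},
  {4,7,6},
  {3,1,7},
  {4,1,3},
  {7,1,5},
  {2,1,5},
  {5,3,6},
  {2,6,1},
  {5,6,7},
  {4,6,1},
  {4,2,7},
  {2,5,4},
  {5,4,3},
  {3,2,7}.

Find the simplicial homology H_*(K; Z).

H_0 ≅ Z,  H_1 ≅ Z^2,  H_2 ≅ Z.

Order the vertices as 1 < 2 < 3 < 4 < 5 < 6 < 7. Listing each simplex with vertices in this order, K has dimension 2 with simplices:

  0-simplices (7): [1], [2], [3], [4], [5], [6], [7]
  1-simplices (21): [1,2], [1,3], [1,4], [1,5], [1,6], [1,7], [2,3], [2,4], [2,5], [2,6], [2,7], [3,4], [3,5], [3,6], [3,7], [4,5], [4,6], [4,7], [5,6], [5,7], [6,7]
  2-simplices (14): [1,2,5], [1,2,6], [1,3,4], [1,3,7], [1,4,6], [1,5,7], [2,3,6], [2,3,7], [2,4,5], [2,4,7], [3,4,5], [3,5,6], [4,6,7], [5,6,7]

giving chain groups C_0 ≅ Z^7, C_1 ≅ Z^21, C_2 ≅ Z^14.

The boundary map ∂_1: C_1 → C_0 maps an edge to its endpoints' difference, ∂[p,q] = q − p. For instance
  ∂[2,6] = [6] − [2].
The resulting 7×21 matrix has rank 6, and its Smith normal form has invariant factors (1,1,1,1,1,1).

The boundary map ∂_2: C_2 → C_1 maps a triangle to the signed sum of its edges. For instance
  ∂[2,4,7] = [4,7] − [2,7] + [2,4],
  ∂[2,3,7] = [3,7] − [2,7] + [2,3].
The resulting 21×14 matrix has rank 13, and its Smith normal form has invariant factors (1,1,1,1,1,1,1,1,1,1,1,1,1).

Computing H_k = (kernel of ∂_k) / (image of ∂_{k+1}):

  H_0: rank C_0 − rank ∂_1 = 7 − 6 = 1, and the invariant factors of ∂_1 are all 1, so H_0 ≅ Z.
  H_1: rank ker ∂_1 − rank ∂_2 = (21 − 6) − 13 = 2, and the invariant factors of ∂_2 are all 1, so H_1 ≅ Z^2.
  H_2: rank ker ∂_2 − rank ∂_3 = (14 − 13) − 0 = 1, and there is no ∂_3, so H_2 ≅ Z.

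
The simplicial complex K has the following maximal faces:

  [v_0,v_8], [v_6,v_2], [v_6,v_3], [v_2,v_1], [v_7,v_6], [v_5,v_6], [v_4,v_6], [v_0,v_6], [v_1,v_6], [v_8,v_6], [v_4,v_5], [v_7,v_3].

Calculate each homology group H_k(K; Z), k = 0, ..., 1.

Fix the vertex order v_0 < v_1 < v_2 < v_3 < v_4 < v_5 < v_6 < v_7 < v_8 and write every simplex with vertices in increasing order. Then dim K = 1 and the simplices of K are:

  0-simplices (9): [v_0], [v_1], [v_2], [v_3], [v_4], [v_5], [v_6], [v_7], [v_8]
  1-simplices (12): [v_0,v_6], [v_0,v_8], [v_1,v_2], [v_1,v_6], [v_2,v_6], [v_3,v_6], [v_3,v_7], [v_4,v_5], [v_4,v_6], [v_5,v_6], [v_6,v_7], [v_6,v_8]

so the chain groups are C_0 ≅ Z^9, C_1 ≅ Z^12.

Boundary ∂_1: C_1 → C_0 is given by ∂[p,q] = [q] − [p]. For instance
  ∂[v_1,v_6] = [v_6] − [v_1].
As a 9×12 matrix over Z this has rank 8, with invariant factors (1,1,1,1,1,1,1,1).

Now H_k = ker ∂_k / im ∂_{k+1}, so:

  H_0: rank C_0 − rank ∂_1 = 9 − 8 = 1, and the invariant factors of ∂_1 are all 1, so H_0 = Z.
  H_1: rank ker ∂_1 − rank ∂_2 = (12 − 8) − 0 = 4, and there is no ∂_2, so H_1 = Z^4.

H_0 = Z,  H_1 = Z^4.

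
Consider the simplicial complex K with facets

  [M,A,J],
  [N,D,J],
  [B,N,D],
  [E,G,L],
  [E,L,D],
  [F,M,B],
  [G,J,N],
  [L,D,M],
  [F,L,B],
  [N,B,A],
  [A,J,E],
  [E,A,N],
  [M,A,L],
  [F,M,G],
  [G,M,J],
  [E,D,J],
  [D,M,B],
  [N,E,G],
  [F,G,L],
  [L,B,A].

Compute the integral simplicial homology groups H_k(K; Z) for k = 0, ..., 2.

H_0 = Z,  H_1 = Z ⊕ Z/2,  H_2 = 0.

Order the vertices as A < B < D < E < F < G < J < L < M < N. Listing each simplex with vertices in this order, K has dimension 2 with simplices:

  0-simplices (10): A, B, D, E, F, G, J, L, M, N
  1-simplices (30): AB, AE, AJ, AL, AM, AN, BD, BF, BL, BM, BN, DE, DJ, DL, DM, DN, EG, EJ, EL, EN, FG, FL, FM, GJ, GL, GM, GN, JM, JN, LM
  2-simplices (20): ABL, ABN, AEJ, AEN, AJM, ALM, BDM, BDN, BFL, BFM, DEJ, DEL, DJN, DLM, EGL, EGN, FGL, FGM, GJM, GJN

Hence C_0 ≅ Z^10, C_1 ≅ Z^30, C_2 ≅ Z^20.

∂_1: C_1 → C_0 sends each edge [p,q] (with p < q) to q − p. For instance
  ∂BN = N − B.
The 10×30 boundary matrix has rank 9 and Smith normal form diag(1,1,1,1,1,1,1,1,1).

Boundary ∂_2: C_2 → C_1 acts by ∂[p,q,r] = [q,r] − [p,r] + [p,q]. For instance
  ∂AEJ = EJ − AJ + AE,
  ∂BFM = FM − BM + BF.
The resulting 30×20 matrix has rank 20, and its Smith normal form has invariant factors (1,1,1,1,1,1,1,1,1,1,1,1,1,1,1,1,1,1,1,2).

Now H_k = ker ∂_k / im ∂_{k+1}, so:

  H_0: rank C_0 − rank ∂_1 = 10 − 9 = 1, and the invariant factors of ∂_1 are all 1, so H_0 ≅ Z.
  H_1: rank ker ∂_1 − rank ∂_2 = (30 − 9) − 20 = 1, and ∂_2 has invariant factor 2 > 1, so H_1 ≅ Z ⊕ Z/2.
  H_2: rank ker ∂_2 − rank ∂_3 = (20 − 20) − 0 = 0, and there is no ∂_3, so H_2 ≅ 0.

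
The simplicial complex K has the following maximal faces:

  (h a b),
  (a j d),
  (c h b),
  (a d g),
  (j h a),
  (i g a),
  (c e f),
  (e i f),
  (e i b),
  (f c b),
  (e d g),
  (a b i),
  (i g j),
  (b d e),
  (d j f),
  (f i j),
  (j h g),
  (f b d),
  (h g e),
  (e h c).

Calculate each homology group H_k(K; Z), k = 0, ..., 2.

Take the total order a < b < c < d < e < f < g < h < i < j on the vertex set. Then K (dimension 2) consists of the simplices:

  0-simplices (10): a, b, c, d, e, f, g, h, i, j
  1-simplices (30): ab, ad, ag, ah, ai, aj, bc, bd, be, bf, bh, bi, ce, cf, ch, de, df, dg, dj, ef, eg, eh, ei, fi, fj, gh, gi, gj, hj, ij
  2-simplices (20): abh, abi, adg, adj, agi, ahj, bcf, bch, bde, bdf, bei, cef, ceh, deg, dfj, efi, egh, fij, ghj, gij

so the chain groups are C_0 ≅ Z^10, C_1 ≅ Z^30, C_2 ≅ Z^20.

Boundary ∂_1: C_1 → C_0 is given by ∂[p,q] = [q] − [p]. For instance
  ∂ah = h − a.
As a 10×30 matrix over Z this has rank 9, with invariant factors (1,1,1,1,1,1,1,1,1).

∂_2: C_2 → C_1 sends each 2-simplex [p,q,r] to [q,r] − [p,r] + [p,q]. For instance
  ∂fij = ij − fj + fi,
  ∂dfj = fj − dj + df.
The resulting 30×20 matrix has rank 20, and its Smith normal form has invariant factors (1,1,1,1,1,1,1,1,1,1,1,1,1,1,1,1,1,1,1,2).

From H_k ≅ ker(∂_k) / im(∂_{k+1}) we obtain:

  H_0: rank C_0 − rank ∂_1 = 10 − 9 = 1, and the invariant factors of ∂_1 are all 1, so H_0 = Z.
  H_1: rank ker ∂_1 − rank ∂_2 = (30 − 9) − 20 = 1, and ∂_2 has invariant factor 2 > 1, so H_1 = Z × Z/2.
  H_2: rank ker ∂_2 − rank ∂_3 = (20 − 20) − 0 = 0, and there is no ∂_3, so H_2 = 0.

As a check, the Euler characteristic is 10 − 30 + 20 = 0, which agrees with 1 − 1 + 0 = 0.

H_0 ≅ Z,  H_1 ≅ Z × Z/2,  H_2 = 0.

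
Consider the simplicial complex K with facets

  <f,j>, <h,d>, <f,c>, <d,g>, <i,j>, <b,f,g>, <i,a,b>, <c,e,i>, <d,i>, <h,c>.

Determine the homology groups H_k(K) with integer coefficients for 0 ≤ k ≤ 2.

Order the vertices as a < b < c < d < e < f < g < h < i < j. Listing each simplex with vertices in this order, K has dimension 2 with simplices:

  0-simplices (10): a, b, c, d, e, f, g, h, i, j
  1-simplices (16): ab, ai, bf, bg, bi, ce, cf, ch, ci, dg, dh, di, ei, fg, fj, ij
  2-simplices (3): abi, bfg, cei

so the chain groups are C_0 ≅ Z^10, C_1 ≅ Z^16, C_2 ≅ Z^3.

Boundary ∂_1: C_1 → C_0 sends each edge [p,q] (with p < q) to q − p.
This gives a 10×16 integer matrix of rank 9; reducing to Smith normal form yields diagonal entries (1,1,1,1,1,1,1,1,1).

Boundary ∂_2: C_2 → C_1 acts by ∂[p,q,r] = [q,r] − [p,r] + [p,q]. For instance
  ∂abi = bi − ai + ab,
  ∂bfg = fg − bg + bf.
This gives a 16×3 integer matrix of rank 3; reducing to Smith normal form yields diagonal entries (1,1,1).

Computing H_k = (kernel of ∂_k) / (image of ∂_{k+1}):

  H_0: rank C_0 − rank ∂_1 = 10 − 9 = 1, and the invariant factors of ∂_1 are all 1, so H_0 = Z.
  H_1: rank ker ∂_1 − rank ∂_2 = (16 − 9) − 3 = 4, and the invariant factors of ∂_2 are all 1, so H_1 = Z^4.
  H_2: rank ker ∂_2 − rank ∂_3 = (3 − 3) − 0 = 0, and there is no ∂_3, so H_2 = 0.

As a check, the Euler characteristic is 10 − 16 + 3 = -3, which agrees with 1 − 4 + 0 = -3.

H_0 = Z,  H_1 = Z^4,  H_2 = 0.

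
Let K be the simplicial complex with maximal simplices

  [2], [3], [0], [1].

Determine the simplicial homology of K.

K has 4 vertices.
rank ∂_0 = 0, rank ∂_1 = 0 ⇒ b_0 = 4 − 0 − 0 = 4. So H_0 = Z^4.

H_0 ≅ Z^4.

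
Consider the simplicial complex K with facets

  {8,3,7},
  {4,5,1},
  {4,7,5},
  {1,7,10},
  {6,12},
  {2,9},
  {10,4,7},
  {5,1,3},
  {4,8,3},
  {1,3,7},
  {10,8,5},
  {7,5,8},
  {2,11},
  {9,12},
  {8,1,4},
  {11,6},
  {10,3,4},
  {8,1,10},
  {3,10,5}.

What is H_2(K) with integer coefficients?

We work with the vertex ordering 1 < 2 < 3 < 4 < 5 < 6 < 7 < 8 < 9 < 10 < 11 < 12. The simplices of K, each written with vertices in increasing order, are:

  0-simplices (12): [1], [2], [3], [4], [5], [6], [7], [8], [9], [10], [11], [12]
  1-simplices (26): (26 of them)
  2-simplices (14): [1,3,5], [1,3,7], [1,4,5], [1,4,8], [1,7,10], [1,8,10], [3,4,8], [3,4,10], [3,5,10], [3,7,8], [4,5,7], [4,7,10], [5,7,8], [5,8,10]

Hence C_0 ≅ Z^12, C_1 ≅ Z^26, C_2 ≅ Z^14.

The boundary map ∂_1: C_1 → C_0 maps an edge to its endpoints' difference, ∂[p,q] = q − p.
The resulting 12×26 matrix has rank 10, and its Smith normal form has invariant factors (1,1,1,1,1,1,1,1,1,1).

Boundary ∂_2: C_2 → C_1 maps a triangle to the signed sum of its edges. For instance
  ∂[1,8,10] = [8,10] − [1,10] + [1,8],
  ∂[1,3,7] = [3,7] − [1,7] + [1,3].
The 26×14 boundary matrix has rank 13 and Smith normal form diag(1,1,1,1,1,1,1,1,1,1,1,1,1).

Now H_k = ker ∂_k / im ∂_{k+1}, so:

  H_2: rank ker ∂_2 − rank ∂_3 = (14 − 13) − 0 = 1, and there is no ∂_3, so H_2 ≅ Z.

(K is a triangulation of the disjoint union of the circle S^1 and the torus T^2.)

H_2 ≅ Z.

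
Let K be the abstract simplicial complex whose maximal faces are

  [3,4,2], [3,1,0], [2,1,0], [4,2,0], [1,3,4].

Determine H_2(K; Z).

Order the vertices as 0 < 1 < 2 < 3 < 4. Listing each simplex with vertices in this order, K has dimension 2 with simplices:

  0-simplices (5): [0], [1], [2], [3], [4]
  1-simplices (10): [0,1], [0,2], [0,3], [0,4], [1,2], [1,3], [1,4], [2,3], [2,4], [3,4]
  2-simplices (5): [0,1,2], [0,1,3], [0,2,4], [1,3,4], [2,3,4]

giving chain groups C_0 ≅ Z^5, C_1 ≅ Z^10, C_2 ≅ Z^5.

The boundary map ∂_1: C_1 → C_0 is given by ∂[p,q] = [q] − [p].
The 5×10 boundary matrix has rank 4 and Smith normal form diag(1,1,1,1).

Boundary ∂_2: C_2 → C_1 acts by ∂[p,q,r] = [q,r] − [p,r] + [p,q]. For instance
  ∂[2,3,4] = [3,4] − [2,4] + [2,3],
  ∂[0,1,2] = [1,2] − [0,2] + [0,1].
As a 10×5 matrix over Z this has rank 5, with invariant factors (1,1,1,1,1).

From H_k ≅ ker(∂_k) / im(∂_{k+1}) we obtain:

  H_2: rank ker ∂_2 − rank ∂_3 = (5 − 5) − 0 = 0, and there is no ∂_3, so H_2 ≅ 0.

(K is a triangulation of the Möbius band.)

H_2 = 0.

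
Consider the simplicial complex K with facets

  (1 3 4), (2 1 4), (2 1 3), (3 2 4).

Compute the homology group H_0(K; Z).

Fix the vertex order 1 < 2 < 3 < 4 and write every simplex with vertices in increasing order. Then dim K = 2 and the simplices of K are:

  0-simplices (4): [1], [2], [3], [4]
  1-simplices (6): [1,2], [1,3], [1,4], [2,3], [2,4], [3,4]
  2-simplices (4): [1,2,3], [1,2,4], [1,3,4], [2,3,4]

giving chain groups C_0 ≅ Z^4, C_1 ≅ Z^6, C_2 ≅ Z^4.

Boundary ∂_1: C_1 → C_0 sends each edge [p,q] (with p < q) to q − p.
This gives a 4×6 integer matrix of rank 3; reducing to Smith normal form yields diagonal entries (1,1,1).

∂_2: C_2 → C_1 sends each 2-simplex [p,q,r] to [q,r] − [p,r] + [p,q]. For instance
  ∂[1,3,4] = [3,4] − [1,4] + [1,3],
  ∂[2,3,4] = [3,4] − [2,4] + [2,3].
The resulting 6×4 matrix has rank 3, and its Smith normal form has invariant factors (1,1,1).

Computing H_k = (kernel of ∂_k) / (image of ∂_{k+1}):

  H_0: rank C_0 − rank ∂_1 = 4 − 3 = 1, and the invariant factors of ∂_1 are all 1, so H_0 = Z.

H_0 ≅ Z.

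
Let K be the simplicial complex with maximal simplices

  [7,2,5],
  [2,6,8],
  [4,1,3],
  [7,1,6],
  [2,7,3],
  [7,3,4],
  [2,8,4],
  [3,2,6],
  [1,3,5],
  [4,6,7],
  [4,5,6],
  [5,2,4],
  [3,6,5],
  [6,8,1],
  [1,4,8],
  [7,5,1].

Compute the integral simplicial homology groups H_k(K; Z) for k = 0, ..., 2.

We work with the vertex ordering 1 < 2 < 3 < 4 < 5 < 6 < 7 < 8. The simplices of K, each written with vertices in increasing order, are:

  0-simplices (8): [1], [2], [3], [4], [5], [6], [7], [8]
  1-simplices (24): (24 of them)
  2-simplices (16): [1,3,4], [1,3,5], [1,4,8], [1,5,7], [1,6,7], [1,6,8], [2,3,6], [2,3,7], [2,4,5], [2,4,8], [2,5,7], [2,6,8], [3,4,7], [3,5,6], [4,5,6], [4,6,7]

Hence C_0 ≅ Z^8, C_1 ≅ Z^24, C_2 ≅ Z^16.

The boundary map ∂_1: C_1 → C_0 is given by ∂[p,q] = [q] − [p]. For instance
  ∂[3,7] = [7] − [3].
As a 8×24 matrix over Z this has rank 7, with invariant factors (1,1,1,1,1,1,1).

Boundary ∂_2: C_2 → C_1 acts by ∂[p,q,r] = [q,r] − [p,r] + [p,q]. For instance
  ∂[2,5,7] = [5,7] − [2,7] + [2,5],
  ∂[1,3,5] = [3,5] − [1,5] + [1,3].
The 24×16 boundary matrix has rank 15 and Smith normal form diag(1,1,1,1,1,1,1,1,1,1,1,1,1,1,1).

From H_k ≅ ker(∂_k) / im(∂_{k+1}) we obtain:

  H_0: rank C_0 − rank ∂_1 = 8 − 7 = 1, and the invariant factors of ∂_1 are all 1, so H_0 ≅ Z.
  H_1: rank ker ∂_1 − rank ∂_2 = (24 − 7) − 15 = 2, and the invariant factors of ∂_2 are all 1, so H_1 ≅ Z^2.
  H_2: rank ker ∂_2 − rank ∂_3 = (16 − 15) − 0 = 1, and there is no ∂_3, so H_2 ≅ Z.

As a check, the Euler characteristic is 8 − 24 + 16 = 0, which agrees with 1 − 2 + 1 = 0.

H_0 ≅ Z,  H_1 ≅ Z^2,  H_2 ≅ Z.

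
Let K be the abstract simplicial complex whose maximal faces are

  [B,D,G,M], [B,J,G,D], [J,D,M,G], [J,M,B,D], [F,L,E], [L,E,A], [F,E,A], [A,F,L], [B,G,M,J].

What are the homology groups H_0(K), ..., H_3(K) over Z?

H_0 ≅ Z^2,  H_1 = 0,  H_2 ≅ Z,  H_3 ≅ Z.

We work with the vertex ordering A < B < D < E < F < G < J < L < M. The simplices of K, each written with vertices in increasing order, are:

  0-simplices (9): A, B, D, E, F, G, J, L, M
  1-simplices (16): AE, AF, AL, BD, BG, BJ, BM, DG, DJ, DM, EF, EL, FL, GJ, GM, JM
  2-simplices (14): AEF, AEL, AFL, BDG, BDJ, BDM, BGJ, BGM, BJM, DGJ, DGM, DJM, EFL, GJM
  3-simplices (5): BDGJ, BDGM, BDJM, BGJM, DGJM

Hence C_0 ≅ Z^9, C_1 ≅ Z^16, C_2 ≅ Z^14, C_3 ≅ Z^5.

Boundary ∂_1: C_1 → C_0 sends each edge [p,q] (with p < q) to q − p.
The resulting 9×16 matrix has rank 7, and its Smith normal form has invariant factors (1,1,1,1,1,1,1).

Boundary ∂_2: C_2 → C_1 maps a triangle to the signed sum of its edges. For instance
  ∂BDG = DG − BG + BD,
  ∂AFL = FL − AL + AF.
The resulting 16×14 matrix has rank 9, and its Smith normal form has invariant factors (1,1,1,1,1,1,1,1,1).

∂_3: C_3 → C_2 sends each 3-simplex σ to the alternating sum Σ_i (−1)^i (σ with its i-th vertex removed). For instance
  ∂BDGM = DGM − BGM + BDM − BDG,
  ∂BDGJ = DGJ − BGJ + BDJ − BDG.
This gives a 14×5 integer matrix of rank 4; reducing to Smith normal form yields diagonal entries (1,1,1,1).

From H_k ≅ ker(∂_k) / im(∂_{k+1}) we obtain:

  H_0: rank C_0 − rank ∂_1 = 9 − 7 = 2, and the invariant factors of ∂_1 are all 1, so H_0 ≅ Z^2.
  H_1: rank ker ∂_1 − rank ∂_2 = (16 − 7) − 9 = 0, and the invariant factors of ∂_2 are all 1, so H_1 ≅ 0.
  H_2: rank ker ∂_2 − rank ∂_3 = (14 − 9) − 4 = 1, and the invariant factors of ∂_3 are all 1, so H_2 ≅ Z.
  H_3: rank ker ∂_3 − rank ∂_4 = (5 − 4) − 0 = 1, and there is no ∂_4, so H_3 ≅ Z.

As a check, the Euler characteristic is 9 − 16 + 14 − 5 = 2, which agrees with 2 − 0 + 1 − 1 = 2.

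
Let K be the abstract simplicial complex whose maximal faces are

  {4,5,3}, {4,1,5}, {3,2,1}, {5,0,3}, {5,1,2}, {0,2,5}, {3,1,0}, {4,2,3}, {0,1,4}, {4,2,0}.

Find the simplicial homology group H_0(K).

We work with the vertex ordering 0 < 1 < 2 < 3 < 4 < 5. The simplices of K, each written with vertices in increasing order, are:

  0-simplices (6): [0], [1], [2], [3], [4], [5]
  1-simplices (15): [0,1], [0,2], [0,3], [0,4], [0,5], [1,2], [1,3], [1,4], [1,5], [2,3], [2,4], [2,5], [3,4], [3,5], [4,5]
  2-simplices (10): [0,1,3], [0,1,4], [0,2,4], [0,2,5], [0,3,5], [1,2,3], [1,2,5], [1,4,5], [2,3,4], [3,4,5]

giving chain groups C_0 ≅ Z^6, C_1 ≅ Z^15, C_2 ≅ Z^10.

∂_1: C_1 → C_0 maps an edge to its endpoints' difference, ∂[p,q] = q − p.
The resulting 6×15 matrix has rank 5, and its Smith normal form has invariant factors (1,1,1,1,1).

∂_2: C_2 → C_1 maps a triangle to the signed sum of its edges. For instance
  ∂[0,3,5] = [3,5] − [0,5] + [0,3],
  ∂[2,3,4] = [3,4] − [2,4] + [2,3].
This gives a 15×10 integer matrix of rank 10; reducing to Smith normal form yields diagonal entries (1,1,1,1,1,1,1,1,1,2).

From H_k ≅ ker(∂_k) / im(∂_{k+1}) we obtain:

  H_0: rank C_0 − rank ∂_1 = 6 − 5 = 1, and the invariant factors of ∂_1 are all 1, so H_0 ≅ Z.

H_0 = Z.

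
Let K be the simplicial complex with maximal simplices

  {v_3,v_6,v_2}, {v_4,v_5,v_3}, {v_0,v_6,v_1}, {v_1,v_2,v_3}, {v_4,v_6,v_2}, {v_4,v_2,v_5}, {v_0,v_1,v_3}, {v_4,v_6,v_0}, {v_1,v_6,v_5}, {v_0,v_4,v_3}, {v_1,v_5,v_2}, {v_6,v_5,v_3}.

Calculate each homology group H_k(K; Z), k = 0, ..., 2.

Order the vertices as v_0 < v_1 < v_2 < v_3 < v_4 < v_5 < v_6. Listing each simplex with vertices in this order, K has dimension 2 with simplices:

  0-simplices (7): [v_0], [v_1], [v_2], [v_3], [v_4], [v_5], [v_6]
  1-simplices (18): (18 of them)
  2-simplices (12): (12 of them)

so the chain groups are C_0 ≅ Z^7, C_1 ≅ Z^18, C_2 ≅ Z^12.

Boundary ∂_1: C_1 → C_0 is given by ∂[p,q] = [q] − [p]. For instance
  ∂[v_2,v_4] = [v_4] − [v_2].
This gives a 7×18 integer matrix of rank 6; reducing to Smith normal form yields diagonal entries (1,1,1,1,1,1).

The boundary map ∂_2: C_2 → C_1 maps a triangle to the signed sum of its edges. For instance
  ∂[v_2,v_4,v_5] = [v_4,v_5] − [v_2,v_5] + [v_2,v_4],
  ∂[v_3,v_4,v_5] = [v_4,v_5] − [v_3,v_5] + [v_3,v_4].
As a 18×12 matrix over Z this has rank 12, with invariant factors (1,1,1,1,1,1,1,1,1,1,1,2).

Now H_k = ker ∂_k / im ∂_{k+1}, so:

  H_0: rank C_0 − rank ∂_1 = 7 − 6 = 1, and the invariant factors of ∂_1 are all 1, so H_0 = Z.
  H_1: rank ker ∂_1 − rank ∂_2 = (18 − 6) − 12 = 0, and ∂_2 has invariant factor 2 > 1, so H_1 = Z/2.
  H_2: rank ker ∂_2 − rank ∂_3 = (12 − 12) − 0 = 0, and there is no ∂_3, so H_2 = 0.

As a check, the Euler characteristic is 7 − 18 + 12 = 1, which agrees with 1 − 0 + 0 = 1.

H_0 ≅ Z,  H_1 ≅ Z/2,  H_2 = 0.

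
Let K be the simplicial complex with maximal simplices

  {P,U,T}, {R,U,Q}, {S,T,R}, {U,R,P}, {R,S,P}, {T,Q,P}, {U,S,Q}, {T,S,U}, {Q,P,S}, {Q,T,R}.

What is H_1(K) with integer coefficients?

H_1 ≅ Z_2.

Take the total order P < Q < R < S < T < U on the vertex set. Then K (dimension 2) consists of the simplices:

  0-simplices (6): P, Q, R, S, T, U
  1-simplices (15): PQ, PR, PS, PT, PU, QR, QS, QT, QU, RS, RT, RU, ST, SU, TU
  2-simplices (10): PQS, PQT, PRS, PRU, PTU, QRT, QRU, QSU, RST, STU

so the chain groups are C_0 ≅ Z^6, C_1 ≅ Z^15, C_2 ≅ Z^10.

Boundary ∂_1: C_1 → C_0 maps an edge to its endpoints' difference, ∂[p,q] = q − p. For instance
  ∂QR = R − Q.
The 6×15 boundary matrix has rank 5 and Smith normal form diag(1,1,1,1,1).

∂_2: C_2 → C_1 sends each 2-simplex [p,q,r] to [q,r] − [p,r] + [p,q]. For instance
  ∂QRU = RU − QU + QR,
  ∂PTU = TU − PU + PT.
The 15×10 boundary matrix has rank 10 and Smith normal form diag(1,1,1,1,1,1,1,1,1,2).

Computing H_k = (kernel of ∂_k) / (image of ∂_{k+1}):

  H_1: rank ker ∂_1 − rank ∂_2 = (15 − 5) − 10 = 0, and ∂_2 has invariant factor 2 > 1, so H_1 ≅ Z_2.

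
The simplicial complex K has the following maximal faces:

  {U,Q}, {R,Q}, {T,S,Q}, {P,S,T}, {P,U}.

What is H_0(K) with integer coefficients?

Fix the vertex order P < Q < R < S < T < U and write every simplex with vertices in increasing order. Then dim K = 2 and the simplices of K are:

  0-simplices (6): P, Q, R, S, T, U
  1-simplices (8): PS, PT, PU, QR, QS, QT, QU, ST
  2-simplices (2): PST, QST

so the chain groups are C_0 ≅ Z^6, C_1 ≅ Z^8, C_2 ≅ Z^2.

∂_1: C_1 → C_0 sends each edge [p,q] (with p < q) to q − p. For instance
  ∂PS = S − P.
This gives a 6×8 integer matrix of rank 5; reducing to Smith normal form yields diagonal entries (1,1,1,1,1).

Boundary ∂_2: C_2 → C_1 maps a triangle to the signed sum of its edges. For instance
  ∂PST = ST − PT + PS,
  ∂QST = ST − QT + QS.
The resulting 8×2 matrix has rank 2, and its Smith normal form has invariant factors (1,1).

Reading off H_k = ker ∂_k / im ∂_{k+1}:

  H_0: rank C_0 − rank ∂_1 = 6 − 5 = 1, and the invariant factors of ∂_1 are all 1, so H_0 ≅ Z.

H_0 ≅ Z.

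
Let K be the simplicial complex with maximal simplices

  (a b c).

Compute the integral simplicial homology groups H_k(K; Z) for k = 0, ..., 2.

Take the total order a < b < c on the vertex set. Then K (dimension 2) consists of the simplices:

  0-simplices (3): a, b, c
  1-simplices (3): ab, ac, bc
  2-simplices (1): abc

giving chain groups C_0 ≅ Z^3, C_1 ≅ Z^3, C_2 ≅ Z^1.

∂_1: C_1 → C_0 is given by ∂[p,q] = [q] − [p]. For instance
  ∂ab = b − a.
The resulting 3×3 matrix has rank 2, and its Smith normal form has invariant factors (1,1).

Boundary ∂_2: C_2 → C_1 sends each 2-simplex [p,q,r] to [q,r] − [p,r] + [p,q]. For instance
  ∂abc = bc − ac + ab.
This gives a 3×1 integer matrix of rank 1; reducing to Smith normal form yields diagonal entries (1).

From H_k ≅ ker(∂_k) / im(∂_{k+1}) we obtain:

  H_0: rank C_0 − rank ∂_1 = 3 − 2 = 1, and the invariant factors of ∂_1 are all 1, so H_0 = Z.
  H_1: rank ker ∂_1 − rank ∂_2 = (3 − 2) − 1 = 0, and the invariant factors of ∂_2 are all 1, so H_1 = 0.
  H_2: rank ker ∂_2 − rank ∂_3 = (1 − 1) − 0 = 0, and there is no ∂_3, so H_2 = 0.

As a check, the Euler characteristic is 3 − 3 + 1 = 1, which agrees with 1 − 0 + 0 = 1.

H_0 = Z,  H_1 = 0,  H_2 = 0.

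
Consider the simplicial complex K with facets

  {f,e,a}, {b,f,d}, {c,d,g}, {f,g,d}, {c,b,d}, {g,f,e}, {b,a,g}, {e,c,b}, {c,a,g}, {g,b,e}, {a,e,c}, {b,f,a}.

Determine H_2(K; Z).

Order the vertices as a < b < c < d < e < f < g. Listing each simplex with vertices in this order, K has dimension 2 with simplices:

  0-simplices (7): a, b, c, d, e, f, g
  1-simplices (18): ab, ac, ae, af, ag, bc, bd, be, bf, bg, cd, ce, cg, df, dg, ef, eg, fg
  2-simplices (12): abf, abg, ace, acg, aef, bcd, bce, bdf, beg, cdg, dfg, efg

Hence C_0 ≅ Z^7, C_1 ≅ Z^18, C_2 ≅ Z^12.

The boundary map ∂_1: C_1 → C_0 maps an edge to its endpoints' difference, ∂[p,q] = q − p.
The resulting 7×18 matrix has rank 6, and its Smith normal form has invariant factors (1,1,1,1,1,1).

∂_2: C_2 → C_1 sends each 2-simplex [p,q,r] to [q,r] − [p,r] + [p,q]. For instance
  ∂ace = ce − ae + ac,
  ∂beg = eg − bg + be.
The resulting 18×12 matrix has rank 12, and its Smith normal form has invariant factors (1,1,1,1,1,1,1,1,1,1,1,2).

Now H_k = ker ∂_k / im ∂_{k+1}, so:

  H_2: rank ker ∂_2 − rank ∂_3 = (12 − 12) − 0 = 0, and there is no ∂_3, so H_2 = 0.

(K is a triangulation of the real projective plane RP^2.)

H_2 = 0.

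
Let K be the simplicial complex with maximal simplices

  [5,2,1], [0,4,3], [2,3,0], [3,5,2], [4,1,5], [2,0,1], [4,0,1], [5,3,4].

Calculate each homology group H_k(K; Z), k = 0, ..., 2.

We work with the vertex ordering 0 < 1 < 2 < 3 < 4 < 5. The simplices of K, each written with vertices in increasing order, are:

  0-simplices (6): [0], [1], [2], [3], [4], [5]
  1-simplices (12): [0,1], [0,2], [0,3], [0,4], [1,2], [1,4], [1,5], [2,3], [2,5], [3,4], [3,5], [4,5]
  2-simplices (8): [0,1,2], [0,1,4], [0,2,3], [0,3,4], [1,2,5], [1,4,5], [2,3,5], [3,4,5]

giving chain groups C_0 ≅ Z^6, C_1 ≅ Z^12, C_2 ≅ Z^8.

Boundary ∂_1: C_1 → C_0 maps an edge to its endpoints' difference, ∂[p,q] = q − p.
This gives a 6×12 integer matrix of rank 5; reducing to Smith normal form yields diagonal entries (1,1,1,1,1).

The boundary map ∂_2: C_2 → C_1 acts by ∂[p,q,r] = [q,r] − [p,r] + [p,q]. For instance
  ∂[1,4,5] = [4,5] − [1,5] + [1,4],
  ∂[0,1,2] = [1,2] − [0,2] + [0,1].
This gives a 12×8 integer matrix of rank 7; reducing to Smith normal form yields diagonal entries (1,1,1,1,1,1,1).

Computing H_k = (kernel of ∂_k) / (image of ∂_{k+1}):

  H_0: rank C_0 − rank ∂_1 = 6 − 5 = 1, and the invariant factors of ∂_1 are all 1, so H_0 = Z.
  H_1: rank ker ∂_1 − rank ∂_2 = (12 − 5) − 7 = 0, and the invariant factors of ∂_2 are all 1, so H_1 = 0.
  H_2: rank ker ∂_2 − rank ∂_3 = (8 − 7) − 0 = 1, and there is no ∂_3, so H_2 = Z.

As a check, the Euler characteristic is 6 − 12 + 8 = 2, which agrees with 1 − 0 + 1 = 2.

H_0 ≅ Z,  H_1 = 0,  H_2 ≅ Z.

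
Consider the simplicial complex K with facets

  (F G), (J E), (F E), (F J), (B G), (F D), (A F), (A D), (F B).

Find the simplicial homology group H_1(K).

K has 7 vertices, 9 edges.
rank ∂_1 = 6, rank ∂_2 = 0 ⇒ b_1 = 9 − 6 − 0 = 3. So H_1 = Z^3.

H_1 ≅ Z^3.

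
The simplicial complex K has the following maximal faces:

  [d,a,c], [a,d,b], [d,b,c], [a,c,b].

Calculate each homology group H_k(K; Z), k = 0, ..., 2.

H_0 = Z,  H_1 = 0,  H_2 = Z.

Take the total order a < b < c < d on the vertex set. Then K (dimension 2) consists of the simplices:

  0-simplices (4): a, b, c, d
  1-simplices (6): ab, ac, ad, bc, bd, cd
  2-simplices (4): abc, abd, acd, bcd

giving chain groups C_0 ≅ Z^4, C_1 ≅ Z^6, C_2 ≅ Z^4.

The boundary map ∂_1: C_1 → C_0 maps an edge to its endpoints' difference, ∂[p,q] = q − p.
The resulting 4×6 matrix has rank 3, and its Smith normal form has invariant factors (1,1,1).

Boundary ∂_2: C_2 → C_1 acts by ∂[p,q,r] = [q,r] − [p,r] + [p,q]. For instance
  ∂bcd = cd − bd + bc,
  ∂abd = bd − ad + ab.
The resulting 6×4 matrix has rank 3, and its Smith normal form has invariant factors (1,1,1).

Computing H_k = (kernel of ∂_k) / (image of ∂_{k+1}):

  H_0: rank C_0 − rank ∂_1 = 4 − 3 = 1, and the invariant factors of ∂_1 are all 1, so H_0 ≅ Z.
  H_1: rank ker ∂_1 − rank ∂_2 = (6 − 3) − 3 = 0, and the invariant factors of ∂_2 are all 1, so H_1 ≅ 0.
  H_2: rank ker ∂_2 − rank ∂_3 = (4 − 3) − 0 = 1, and there is no ∂_3, so H_2 ≅ Z.

As a check, the Euler characteristic is 4 − 6 + 4 = 2, which agrees with 1 − 0 + 1 = 2.
(K is a triangulation of the 2-sphere S^2.)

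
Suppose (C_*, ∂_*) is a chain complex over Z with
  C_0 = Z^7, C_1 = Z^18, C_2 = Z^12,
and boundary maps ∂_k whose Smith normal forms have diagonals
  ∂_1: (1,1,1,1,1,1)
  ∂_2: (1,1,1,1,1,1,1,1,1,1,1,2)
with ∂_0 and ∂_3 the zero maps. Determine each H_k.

H_0: b_0 = 7 − 0 − 6 = 1; torsion from ∂_1 factors > 1: none. So H_0 = Z.
H_1: b_1 = 18 − 6 − 12 = 0; torsion from ∂_2 factors > 1: [2]. So H_1 = Z_2.
H_2: b_2 = 12 − 12 − 0 = 0; torsion from ∂_3 factors > 1: none. So H_2 = 0.

H_0 = Z,  H_1 = Z_2,  H_2 = 0.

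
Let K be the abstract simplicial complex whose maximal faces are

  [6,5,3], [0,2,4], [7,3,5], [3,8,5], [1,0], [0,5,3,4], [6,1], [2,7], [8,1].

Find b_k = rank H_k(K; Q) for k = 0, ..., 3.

K has 9 vertices, 18 edges, 8 triangles, 1 3-simplex.
rank ∂_0 = 0, rank ∂_1 = 8 ⇒ b_0 = 9 − 0 − 8 = 1; all invariant factors of ∂_1 are 1 so no torsion. So H_0 = Z.
rank ∂_1 = 8, rank ∂_2 = 7 ⇒ b_1 = 18 − 8 − 7 = 3; all invariant factors of ∂_2 are 1 so no torsion. So H_1 = Z^3.
rank ∂_2 = 7, rank ∂_3 = 1 ⇒ b_2 = 8 − 7 − 1 = 0; all invariant factors of ∂_3 are 1 so no torsion. So H_2 = 0.
rank ∂_3 = 1, rank ∂_4 = 0 ⇒ b_3 = 1 − 1 − 0 = 0. So H_3 = 0.

b_0 = 1, b_1 = 3, b_2 = 0, b_3 = 0.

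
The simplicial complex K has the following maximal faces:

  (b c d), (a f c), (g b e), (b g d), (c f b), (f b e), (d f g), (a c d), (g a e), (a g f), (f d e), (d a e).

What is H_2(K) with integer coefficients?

H_2 = 0.

Order the vertices as a < b < c < d < e < f < g. Listing each simplex with vertices in this order, K has dimension 2 with simplices:

  0-simplices (7): a, b, c, d, e, f, g
  1-simplices (18): ac, ad, ae, af, ag, bc, bd, be, bf, bg, cd, cf, de, df, dg, ef, eg, fg
  2-simplices (12): acd, acf, ade, aeg, afg, bcd, bcf, bdg, bef, beg, def, dfg

Hence C_0 ≅ Z^7, C_1 ≅ Z^18, C_2 ≅ Z^12.

The boundary map ∂_1: C_1 → C_0 sends each edge [p,q] (with p < q) to q − p. For instance
  ∂bc = c − b.
As a 7×18 matrix over Z this has rank 6, with invariant factors (1,1,1,1,1,1).

The boundary map ∂_2: C_2 → C_1 sends each 2-simplex [p,q,r] to [q,r] − [p,r] + [p,q]. For instance
  ∂ade = de − ae + ad,
  ∂bef = ef − bf + be.
This gives a 18×12 integer matrix of rank 12; reducing to Smith normal form yields diagonal entries (1,1,1,1,1,1,1,1,1,1,1,2).

From H_k ≅ ker(∂_k) / im(∂_{k+1}) we obtain:

  H_2: rank ker ∂_2 − rank ∂_3 = (12 − 12) − 0 = 0, and there is no ∂_3, so H_2 = 0.

(K is a triangulation of the real projective plane RP^2.)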